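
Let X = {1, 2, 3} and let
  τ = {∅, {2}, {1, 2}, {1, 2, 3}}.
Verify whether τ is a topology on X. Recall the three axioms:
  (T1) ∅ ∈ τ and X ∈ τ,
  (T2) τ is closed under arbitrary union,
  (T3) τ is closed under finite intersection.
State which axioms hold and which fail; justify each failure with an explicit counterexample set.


τ IS a topology on X.

Axiom (T1): ∅ ∈ τ? Yes; X ∈ τ? Yes.
Axiom (T2/T3): check pairwise unions and intersections of members of τ.
All pairwise intersections and unions checked — each lies in τ. Therefore τ satisfies (T1), (T2), (T3): it IS a topology on X.


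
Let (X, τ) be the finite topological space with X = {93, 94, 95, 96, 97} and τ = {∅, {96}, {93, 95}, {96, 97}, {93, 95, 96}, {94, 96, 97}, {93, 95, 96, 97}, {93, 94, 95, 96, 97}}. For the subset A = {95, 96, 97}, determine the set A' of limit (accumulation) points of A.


A' = {93, 94, 97}

For each x ∈ X, list the open sets U ∈ τ with x ∈ U, then check whether U ∩ (A ∖ {x}) ≠ ∅ for every such U.
  x = 93: opens ∋ x are {93, 95}, {93, 95, 96}, {93, 95, 96, 97}, {93, 94, 95, 96, 97}; each meets A ∖ {93}, so x IS a limit point.
  x = 94: opens ∋ x are {94, 96, 97}, {93, 94, 95, 96, 97}; each meets A ∖ {94}, so x IS a limit point.
  x = 95: open {93, 95} ∋ x has {93, 95} ∩ (A ∖ {95}) = ∅, so x is NOT a limit point.
  x = 96: open {96} ∋ x has {96} ∩ (A ∖ {96}) = ∅, so x is NOT a limit point.
  x = 97: opens ∋ x are {96, 97}, {94, 96, 97}, {93, 95, 96, 97}, {93, 94, 95, 96, 97}; each meets A ∖ {97}, so x IS a limit point.
Collecting: A' = {93, 94, 97}.


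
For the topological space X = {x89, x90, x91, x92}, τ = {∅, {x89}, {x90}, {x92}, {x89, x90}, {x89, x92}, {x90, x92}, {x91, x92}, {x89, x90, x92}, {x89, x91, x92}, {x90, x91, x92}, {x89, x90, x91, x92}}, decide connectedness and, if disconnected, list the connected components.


(X, τ) is disconnected; components = [{x89}, {x90}, {x91, x92}].

Find clopen sets (U ∈ τ with X ∖ U ∈ τ):
  U = ∅, X ∖ U = {x89, x90, x91, x92} — both open, so U is clopen.
  U = {x89}, X ∖ U = {x90, x91, x92} — both open, so U is clopen.
  U = {x90}, X ∖ U = {x89, x91, x92} — both open, so U is clopen.
  U = {x89, x90}, X ∖ U = {x91, x92} — both open, so U is clopen.
  U = {x91, x92}, X ∖ U = {x89, x90} — both open, so U is clopen.
  U = {x89, x91, x92}, X ∖ U = {x90} — both open, so U is clopen.
  U = {x90, x91, x92}, X ∖ U = {x89} — both open, so U is clopen.
  U = {x89, x90, x91, x92}, X ∖ U = ∅ — both open, so U is clopen.
Nontrivial clopen(s) exist: e.g. {x91, x92}. So (X, τ) is disconnected.
Compute connected components by grouping points that agree on all clopens:
  component: {x89}
  component: {x90}
  component: {x91, x92}


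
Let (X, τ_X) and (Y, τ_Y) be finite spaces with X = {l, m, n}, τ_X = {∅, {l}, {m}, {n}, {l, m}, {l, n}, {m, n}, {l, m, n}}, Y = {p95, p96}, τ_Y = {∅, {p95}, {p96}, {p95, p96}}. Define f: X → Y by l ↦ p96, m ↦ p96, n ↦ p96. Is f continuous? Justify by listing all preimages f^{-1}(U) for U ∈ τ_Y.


f IS continuous.

Compute f^{-1}(U) for each U ∈ τ_Y:
  U = ∅: f^{-1}(U) = ∅ ∈ τ_X ✓.
  U = {p95}: f^{-1}(U) = ∅ ∈ τ_X ✓.
  U = {p96}: f^{-1}(U) = {l, m, n} ∈ τ_X ✓.
  U = {p95, p96}: f^{-1}(U) = {l, m, n} ∈ τ_X ✓.
Every preimage lies in τ_X, so f IS continuous.


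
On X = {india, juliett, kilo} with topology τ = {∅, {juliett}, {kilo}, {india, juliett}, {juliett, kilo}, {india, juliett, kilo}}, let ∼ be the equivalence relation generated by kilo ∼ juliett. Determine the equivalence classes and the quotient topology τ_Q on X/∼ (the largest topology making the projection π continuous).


X/∼ = {[india], [juliett=kilo]}; |τ_Q| = 3.

Equivalence classes: [india], [juliett=kilo].
Quotient map π: X → X/∼ sends india ↦ [india], juliett ↦ [juliett=kilo], kilo ↦ [juliett=kilo].
For each subset V ⊆ X/∼, compute π^{-1}(V) ⊆ X and check whether π^{-1}(V) ∈ τ. V is open in τ_Q iff π^{-1}(V) ∈ τ.
  V = {}: π^{-1}(V) = ∅ ∈ τ ✓.
  V = {[india]}: π^{-1}(V) = {india} ∉ τ ✗.
  V = {[juliett=kilo]}: π^{-1}(V) = {juliett, kilo} ∈ τ ✓.
  V = {[india], [juliett=kilo]}: π^{-1}(V) = {india, juliett, kilo} ∈ τ ✓.
Open sets in the quotient: τ_Q = {{}, {[juliett=kilo]}, {[india], [juliett=kilo]}} (3 elements).


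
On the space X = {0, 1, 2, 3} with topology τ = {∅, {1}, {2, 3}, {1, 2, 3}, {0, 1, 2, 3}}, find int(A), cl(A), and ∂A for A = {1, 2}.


int(A) = {1}, cl(A) = {0, 1, 2, 3}, ∂A = {0, 2, 3}.

Closed sets in (X, τ) are complements of opens:
  closed(X, τ) = {∅, {0}, {0, 1}, {0, 2, 3}, {0, 1, 2, 3}}.
int(A) = ⋃ {U ∈ τ : U ⊆ A}. Opens contained in A: ∅, {1}.
Taking the union of these: int(A) = {1}.
cl(A) = ⋂ {C closed : A ⊆ C}. Closed sets containing A: {0, 1, 2, 3}.
Intersecting these: cl(A) = {0, 1, 2, 3}.
∂A = cl(A) ∖ int(A) = {0, 1, 2, 3} ∖ {1} = {0, 2, 3}.


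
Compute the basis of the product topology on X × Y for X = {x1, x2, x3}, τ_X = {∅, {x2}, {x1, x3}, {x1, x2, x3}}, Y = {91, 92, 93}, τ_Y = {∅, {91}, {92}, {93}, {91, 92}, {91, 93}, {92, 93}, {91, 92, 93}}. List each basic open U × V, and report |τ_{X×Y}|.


Basis B = {∅ × ∅, {x2} × {91}, {x2} × {92}, {x2} × {93}, {x1, x3} × {91}, {x1, x3} × {92}, {x1, x3} × {93}, {x2} × {91, 92}, {x2} × {91, 93}, {x2} × {92, 93}, {x1, x2, x3} × {91}, {x1, x2, x3} × {92}, {x1, x2, x3} × {93}, {x2} × {91, 92, 93}, {x1, x3} × {91, 92}, {x1, x3} × {91, 93}, {x1, x3} × {92, 93}, {x1, x3} × {91, 92, 93}, {x1, x2, x3} × {91, 92}, {x1, x2, x3} × {91, 93}, {x1, x2, x3} × {92, 93}, {x1, x2, x3} × {91, 92, 93}}; |τ_{X×Y}| = 64.

Enumerate products U × V with U ∈ τ_X, V ∈ τ_Y (deduplicated):
  ∅ × ∅ = {} (∅)
  {x2} × {91} = {(x2,91)}
  {x2} × {92} = {(x2,92)}
  {x2} × {93} = {(x2,93)}
  {x1, x3} × {91} = {(x1,91), (x3,91)}
  {x1, x3} × {92} = {(x1,92), (x3,92)}
  {x1, x3} × {93} = {(x1,93), (x3,93)}
  {x2} × {91, 92} = {(x2,91), (x2,92)}
  {x2} × {91, 93} = {(x2,91), (x2,93)}
  {x2} × {92, 93} = {(x2,92), (x2,93)}
  {x1, x2, x3} × {91} = {(x1,91), (x2,91), (x3,91)}
  {x1, x2, x3} × {92} = {(x1,92), (x2,92), (x3,92)}
  {x1, x2, x3} × {93} = {(x1,93), (x2,93), (x3,93)}
  {x2} × {91, 92, 93} = {(x2,91), (x2,92), (x2,93)}
  {x1, x3} × {91, 92} = {(x1,91), (x1,92), (x3,91), (x3,92)}
  {x1, x3} × {91, 93} = {(x1,91), (x1,93), (x3,91), (x3,93)}
  {x1, x3} × {92, 93} = {(x1,92), (x1,93), (x3,92), (x3,93)}
  {x1, x3} × {91, 92, 93} = {(x1,91), (x1,92), (x1,93), (x3,91), (x3,92), (x3,93)}
  {x1, x2, x3} × {91, 92} = {(x1,91), (x1,92), (x2,91), (x2,92), (x3,91), (x3,92)}
  {x1, x2, x3} × {91, 93} = {(x1,91), (x1,93), (x2,91), (x2,93), (x3,91), (x3,93)}
  {x1, x2, x3} × {92, 93} = {(x1,92), (x1,93), (x2,92), (x2,93), (x3,92), (x3,93)}
  {x1, x2, x3} × {91, 92, 93} = {(x1,91), (x1,92), (x1,93), (x2,91), (x2,92), (x2,93), (x3,91), (x3,92), (x3,93)}
These 22 distinct sets form the basis B.
Close under arbitrary unions to get τ_{X×Y}; counting gives |τ_{X×Y}| = 64.


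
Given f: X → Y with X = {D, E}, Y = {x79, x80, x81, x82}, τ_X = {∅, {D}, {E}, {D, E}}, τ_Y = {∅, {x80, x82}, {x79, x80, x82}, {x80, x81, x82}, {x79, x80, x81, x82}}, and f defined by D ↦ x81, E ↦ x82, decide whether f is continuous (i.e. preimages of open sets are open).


f IS continuous.

Compute f^{-1}(U) for each U ∈ τ_Y:
  U = ∅: f^{-1}(U) = ∅ ∈ τ_X ✓.
  U = {x80, x82}: f^{-1}(U) = {E} ∈ τ_X ✓.
  U = {x79, x80, x82}: f^{-1}(U) = {E} ∈ τ_X ✓.
  U = {x80, x81, x82}: f^{-1}(U) = {D, E} ∈ τ_X ✓.
  U = {x79, x80, x81, x82}: f^{-1}(U) = {D, E} ∈ τ_X ✓.
Every preimage lies in τ_X, so f IS continuous.


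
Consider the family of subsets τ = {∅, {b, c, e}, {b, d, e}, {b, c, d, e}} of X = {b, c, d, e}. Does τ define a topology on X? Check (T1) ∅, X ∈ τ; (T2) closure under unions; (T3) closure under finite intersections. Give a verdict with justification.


τ is NOT a topology on X.

Axiom (T1): ∅ ∈ τ? Yes; X ∈ τ? Yes.
Axiom (T2/T3): check pairwise unions and intersections of members of τ.
Counterexample for (T3): {b, c, e} ∩ {b, d, e} = {b, e} ∉ τ. Therefore τ is NOT a topology.


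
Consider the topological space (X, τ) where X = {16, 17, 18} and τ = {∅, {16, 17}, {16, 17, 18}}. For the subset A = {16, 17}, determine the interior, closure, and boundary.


int(A) = {16, 17}, cl(A) = {16, 17, 18}, ∂A = {18}.

Closed sets in (X, τ) are complements of opens:
  closed(X, τ) = {∅, {18}, {16, 17, 18}}.
int(A) = ⋃ {U ∈ τ : U ⊆ A}. Opens contained in A: ∅, {16, 17}.
Taking the union of these: int(A) = {16, 17}.
cl(A) = ⋂ {C closed : A ⊆ C}. Closed sets containing A: {16, 17, 18}.
Intersecting these: cl(A) = {16, 17, 18}.
∂A = cl(A) ∖ int(A) = {16, 17, 18} ∖ {16, 17} = {18}.


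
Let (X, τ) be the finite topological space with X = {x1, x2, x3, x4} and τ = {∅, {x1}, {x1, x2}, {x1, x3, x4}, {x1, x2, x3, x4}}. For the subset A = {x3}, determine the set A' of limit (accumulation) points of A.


A' = {x4}

For each x ∈ X, list the open sets U ∈ τ with x ∈ U, then check whether U ∩ (A ∖ {x}) ≠ ∅ for every such U.
  x = x1: open {x1} ∋ x has {x1} ∩ (A ∖ {x1}) = ∅, so x is NOT a limit point.
  x = x2: open {x1, x2} ∋ x has {x1, x2} ∩ (A ∖ {x2}) = ∅, so x is NOT a limit point.
  x = x3: open {x1, x3, x4} ∋ x has {x1, x3, x4} ∩ (A ∖ {x3}) = ∅, so x is NOT a limit point.
  x = x4: opens ∋ x are {x1, x3, x4}, {x1, x2, x3, x4}; each meets A ∖ {x4}, so x IS a limit point.
Collecting: A' = {x4}.


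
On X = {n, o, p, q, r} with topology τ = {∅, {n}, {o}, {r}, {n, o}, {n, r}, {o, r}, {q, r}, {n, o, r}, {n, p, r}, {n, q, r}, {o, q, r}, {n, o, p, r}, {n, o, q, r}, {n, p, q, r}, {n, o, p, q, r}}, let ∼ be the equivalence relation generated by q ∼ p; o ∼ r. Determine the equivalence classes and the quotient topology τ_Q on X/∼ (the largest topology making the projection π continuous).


X/∼ = {[n], [o=r], [p=q]}; |τ_Q| = 5.

Equivalence classes: [n], [o=r], [p=q].
Quotient map π: X → X/∼ sends n ↦ [n], o ↦ [o=r], p ↦ [p=q], q ↦ [p=q], r ↦ [o=r].
For each subset V ⊆ X/∼, compute π^{-1}(V) ⊆ X and check whether π^{-1}(V) ∈ τ. V is open in τ_Q iff π^{-1}(V) ∈ τ.
  V = {}: π^{-1}(V) = ∅ ∈ τ ✓.
  V = {[n]}: π^{-1}(V) = {n} ∈ τ ✓.
  V = {[o=r]}: π^{-1}(V) = {o, r} ∈ τ ✓.
  V = {[n], [o=r]}: π^{-1}(V) = {n, o, r} ∈ τ ✓.
  V = {[p=q]}: π^{-1}(V) = {p, q} ∉ τ ✗.
  V = {[n], [p=q]}: π^{-1}(V) = {n, p, q} ∉ τ ✗.
  V = {[o=r], [p=q]}: π^{-1}(V) = {o, p, q, r} ∉ τ ✗.
  V = {[n], [o=r], [p=q]}: π^{-1}(V) = {n, o, p, q, r} ∈ τ ✓.
Open sets in the quotient: τ_Q = {{}, {[n]}, {[o=r]}, {[n], [o=r]}, {[n], [o=r], [p=q]}} (5 elements).


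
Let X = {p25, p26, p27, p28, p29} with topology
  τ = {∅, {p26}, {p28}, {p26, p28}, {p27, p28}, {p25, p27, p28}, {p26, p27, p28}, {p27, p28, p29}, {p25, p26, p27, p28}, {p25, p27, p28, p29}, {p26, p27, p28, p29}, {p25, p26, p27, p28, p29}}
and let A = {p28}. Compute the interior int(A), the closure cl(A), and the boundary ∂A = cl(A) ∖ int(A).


int(A) = {p28}, cl(A) = {p25, p27, p28, p29}, ∂A = {p25, p27, p29}.

Closed sets in (X, τ) are complements of opens:
  closed(X, τ) = {∅, {p25}, {p26}, {p29}, {p25, p26}, {p25, p29}, {p26, p29}, {p25, p26, p29}, {p25, p27, p29}, {p25, p26, p27, p29}, {p25, p27, p28, p29}, {p25, p26, p27, p28, p29}}.
int(A) = ⋃ {U ∈ τ : U ⊆ A}. Opens contained in A: ∅, {p28}.
Taking the union of these: int(A) = {p28}.
cl(A) = ⋂ {C closed : A ⊆ C}. Closed sets containing A: {p25, p27, p28, p29}, {p25, p26, p27, p28, p29}.
Intersecting these: cl(A) = {p25, p27, p28, p29}.
∂A = cl(A) ∖ int(A) = {p25, p27, p28, p29} ∖ {p28} = {p25, p27, p29}.


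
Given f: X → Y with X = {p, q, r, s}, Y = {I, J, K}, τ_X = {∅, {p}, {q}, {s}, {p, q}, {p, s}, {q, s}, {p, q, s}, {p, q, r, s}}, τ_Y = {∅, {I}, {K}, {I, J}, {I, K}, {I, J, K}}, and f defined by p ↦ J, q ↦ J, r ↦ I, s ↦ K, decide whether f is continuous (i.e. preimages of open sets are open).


f is NOT continuous.

Compute f^{-1}(U) for each U ∈ τ_Y:
  U = ∅: f^{-1}(U) = ∅ ∈ τ_X ✓.
  U = {I}: f^{-1}(U) = {r} ∉ τ_X ✗.
  U = {K}: f^{-1}(U) = {s} ∈ τ_X ✓.
  U = {I, J}: f^{-1}(U) = {p, q, r} ∉ τ_X ✗.
  U = {I, K}: f^{-1}(U) = {r, s} ∉ τ_X ✗.
  U = {I, J, K}: f^{-1}(U) = {p, q, r, s} ∈ τ_X ✓.
Found U = {I} with f^{-1}(U) = {r} not in τ_X. Therefore f is NOT continuous.


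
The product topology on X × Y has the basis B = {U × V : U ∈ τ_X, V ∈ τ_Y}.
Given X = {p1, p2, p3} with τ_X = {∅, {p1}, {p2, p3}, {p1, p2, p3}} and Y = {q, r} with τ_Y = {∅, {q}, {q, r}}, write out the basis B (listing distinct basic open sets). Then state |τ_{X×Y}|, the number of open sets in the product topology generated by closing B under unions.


Basis B = {∅ × ∅, {p1} × {q}, {p1} × {q, r}, {p2, p3} × {q}, {p1, p2, p3} × {q}, {p2, p3} × {q, r}, {p1, p2, p3} × {q, r}}; |τ_{X×Y}| = 9.

Enumerate products U × V with U ∈ τ_X, V ∈ τ_Y (deduplicated):
  ∅ × ∅ = {} (∅)
  {p1} × {q} = {(p1,q)}
  {p1} × {q, r} = {(p1,q), (p1,r)}
  {p2, p3} × {q} = {(p2,q), (p3,q)}
  {p1, p2, p3} × {q} = {(p1,q), (p2,q), (p3,q)}
  {p2, p3} × {q, r} = {(p2,q), (p2,r), (p3,q), (p3,r)}
  {p1, p2, p3} × {q, r} = {(p1,q), (p1,r), (p2,q), (p2,r), (p3,q), (p3,r)}
These 7 distinct sets form the basis B.
Close under arbitrary unions to get τ_{X×Y}; counting gives |τ_{X×Y}| = 9.


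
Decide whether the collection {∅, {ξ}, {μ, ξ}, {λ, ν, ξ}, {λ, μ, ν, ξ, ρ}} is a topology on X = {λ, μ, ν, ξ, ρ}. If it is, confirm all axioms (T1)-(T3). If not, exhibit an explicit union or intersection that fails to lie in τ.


τ is NOT a topology on X.

Axiom (T1): ∅ ∈ τ? Yes; X ∈ τ? Yes.
Axiom (T2/T3): check pairwise unions and intersections of members of τ.
Counterexample for (T2): {μ, ξ} ∪ {λ, ν, ξ} = {λ, μ, ν, ξ} ∉ τ. Therefore τ is NOT a topology.


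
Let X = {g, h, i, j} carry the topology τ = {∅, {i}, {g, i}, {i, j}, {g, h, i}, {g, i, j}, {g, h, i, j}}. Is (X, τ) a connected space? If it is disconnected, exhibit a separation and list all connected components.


(X, τ) is connected.

Find clopen sets (U ∈ τ with X ∖ U ∈ τ):
  U = ∅, X ∖ U = {g, h, i, j} — both open, so U is clopen.
  U = {g, h, i, j}, X ∖ U = ∅ — both open, so U is clopen.
Only trivial clopens (∅ and X) exist, so (X, τ) is connected.
Compute connected components by grouping points that agree on all clopens:
  component: {g, h, i, j}


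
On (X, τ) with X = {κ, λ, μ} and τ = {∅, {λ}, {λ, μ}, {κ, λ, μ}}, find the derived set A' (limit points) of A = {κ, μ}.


A' = {κ}

For each x ∈ X, list the open sets U ∈ τ with x ∈ U, then check whether U ∩ (A ∖ {x}) ≠ ∅ for every such U.
  x = κ: opens ∋ x are {κ, λ, μ}; each meets A ∖ {κ}, so x IS a limit point.
  x = λ: open {λ} ∋ x has {λ} ∩ (A ∖ {λ}) = ∅, so x is NOT a limit point.
  x = μ: open {λ, μ} ∋ x has {λ, μ} ∩ (A ∖ {μ}) = ∅, so x is NOT a limit point.
Collecting: A' = {κ}.


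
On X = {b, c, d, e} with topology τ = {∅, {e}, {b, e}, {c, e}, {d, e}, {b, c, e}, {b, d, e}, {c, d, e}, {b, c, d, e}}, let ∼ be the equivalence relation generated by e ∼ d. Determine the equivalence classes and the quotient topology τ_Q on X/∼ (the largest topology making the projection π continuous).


X/∼ = {[b], [c], [d=e]}; |τ_Q| = 5.

Equivalence classes: [b], [c], [d=e].
Quotient map π: X → X/∼ sends b ↦ [b], c ↦ [c], d ↦ [d=e], e ↦ [d=e].
For each subset V ⊆ X/∼, compute π^{-1}(V) ⊆ X and check whether π^{-1}(V) ∈ τ. V is open in τ_Q iff π^{-1}(V) ∈ τ.
  V = {}: π^{-1}(V) = ∅ ∈ τ ✓.
  V = {[b]}: π^{-1}(V) = {b} ∉ τ ✗.
  V = {[c]}: π^{-1}(V) = {c} ∉ τ ✗.
  V = {[b], [c]}: π^{-1}(V) = {b, c} ∉ τ ✗.
  V = {[d=e]}: π^{-1}(V) = {d, e} ∈ τ ✓.
  V = {[b], [d=e]}: π^{-1}(V) = {b, d, e} ∈ τ ✓.
  V = {[c], [d=e]}: π^{-1}(V) = {c, d, e} ∈ τ ✓.
  V = {[b], [c], [d=e]}: π^{-1}(V) = {b, c, d, e} ∈ τ ✓.
Open sets in the quotient: τ_Q = {{}, {[d=e]}, {[b], [d=e]}, {[c], [d=e]}, {[b], [c], [d=e]}} (5 elements).


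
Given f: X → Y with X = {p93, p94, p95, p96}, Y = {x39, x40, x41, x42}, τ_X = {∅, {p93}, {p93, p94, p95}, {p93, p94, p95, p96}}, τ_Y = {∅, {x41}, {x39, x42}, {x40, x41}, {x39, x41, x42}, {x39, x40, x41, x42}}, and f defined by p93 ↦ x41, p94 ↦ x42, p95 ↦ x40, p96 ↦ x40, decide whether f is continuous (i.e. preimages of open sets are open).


f is NOT continuous.

Compute f^{-1}(U) for each U ∈ τ_Y:
  U = ∅: f^{-1}(U) = ∅ ∈ τ_X ✓.
  U = {x41}: f^{-1}(U) = {p93} ∈ τ_X ✓.
  U = {x39, x42}: f^{-1}(U) = {p94} ∉ τ_X ✗.
  U = {x40, x41}: f^{-1}(U) = {p93, p95, p96} ∉ τ_X ✗.
  U = {x39, x41, x42}: f^{-1}(U) = {p93, p94} ∉ τ_X ✗.
  U = {x39, x40, x41, x42}: f^{-1}(U) = {p93, p94, p95, p96} ∈ τ_X ✓.
Found U = {x39, x42} with f^{-1}(U) = {p94} not in τ_X. Therefore f is NOT continuous.


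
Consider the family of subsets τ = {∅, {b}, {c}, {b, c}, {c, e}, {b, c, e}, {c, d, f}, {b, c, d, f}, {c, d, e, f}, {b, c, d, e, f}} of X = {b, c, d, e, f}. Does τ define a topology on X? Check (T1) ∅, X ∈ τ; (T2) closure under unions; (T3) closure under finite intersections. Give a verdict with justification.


τ IS a topology on X.

Axiom (T1): ∅ ∈ τ? Yes; X ∈ τ? Yes.
Axiom (T2/T3): check pairwise unions and intersections of members of τ.
All pairwise intersections and unions checked — each lies in τ. Therefore τ satisfies (T1), (T2), (T3): it IS a topology on X.


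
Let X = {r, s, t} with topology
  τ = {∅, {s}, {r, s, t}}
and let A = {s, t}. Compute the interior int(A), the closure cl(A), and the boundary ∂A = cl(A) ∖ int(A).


int(A) = {s}, cl(A) = {r, s, t}, ∂A = {r, t}.

Closed sets in (X, τ) are complements of opens:
  closed(X, τ) = {∅, {r, t}, {r, s, t}}.
int(A) = ⋃ {U ∈ τ : U ⊆ A}. Opens contained in A: ∅, {s}.
Taking the union of these: int(A) = {s}.
cl(A) = ⋂ {C closed : A ⊆ C}. Closed sets containing A: {r, s, t}.
Intersecting these: cl(A) = {r, s, t}.
∂A = cl(A) ∖ int(A) = {r, s, t} ∖ {s} = {r, t}.


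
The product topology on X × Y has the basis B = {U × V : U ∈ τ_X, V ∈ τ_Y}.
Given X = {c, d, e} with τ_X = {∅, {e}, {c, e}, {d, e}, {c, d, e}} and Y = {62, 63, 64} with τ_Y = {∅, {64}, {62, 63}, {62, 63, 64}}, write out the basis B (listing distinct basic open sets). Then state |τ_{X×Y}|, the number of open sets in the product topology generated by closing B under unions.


Basis B = {∅ × ∅, {e} × {64}, {c, e} × {64}, {d, e} × {64}, {e} × {62, 63}, {c, d, e} × {64}, {e} × {62, 63, 64}, {c, e} × {62, 63}, {d, e} × {62, 63}, {c, e} × {62, 63, 64}, {c, d, e} × {62, 63}, {d, e} × {62, 63, 64}, {c, d, e} × {62, 63, 64}}; |τ_{X×Y}| = 25.

Enumerate products U × V with U ∈ τ_X, V ∈ τ_Y (deduplicated):
  ∅ × ∅ = {} (∅)
  {e} × {64} = {(e,64)}
  {c, e} × {64} = {(c,64), (e,64)}
  {d, e} × {64} = {(d,64), (e,64)}
  {e} × {62, 63} = {(e,62), (e,63)}
  {c, d, e} × {64} = {(c,64), (d,64), (e,64)}
  {e} × {62, 63, 64} = {(e,62), (e,63), (e,64)}
  {c, e} × {62, 63} = {(c,62), (c,63), (e,62), (e,63)}
  {d, e} × {62, 63} = {(d,62), (d,63), (e,62), (e,63)}
  {c, e} × {62, 63, 64} = {(c,62), (c,63), (c,64), (e,62), (e,63), (e,64)}
  {c, d, e} × {62, 63} = {(c,62), (c,63), (d,62), (d,63), (e,62), (e,63)}
  {d, e} × {62, 63, 64} = {(d,62), (d,63), (d,64), (e,62), (e,63), (e,64)}
  {c, d, e} × {62, 63, 64} = {(c,62), (c,63), (c,64), (d,62), (d,63), (d,64), (e,62), (e,63), (e,64)}
These 13 distinct sets form the basis B.
Close under arbitrary unions to get τ_{X×Y}; counting gives |τ_{X×Y}| = 25.


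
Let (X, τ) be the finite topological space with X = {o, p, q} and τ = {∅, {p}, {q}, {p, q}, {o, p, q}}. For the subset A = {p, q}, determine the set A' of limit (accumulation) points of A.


A' = {o}

For each x ∈ X, list the open sets U ∈ τ with x ∈ U, then check whether U ∩ (A ∖ {x}) ≠ ∅ for every such U.
  x = o: opens ∋ x are {o, p, q}; each meets A ∖ {o}, so x IS a limit point.
  x = p: open {p} ∋ x has {p} ∩ (A ∖ {p}) = ∅, so x is NOT a limit point.
  x = q: open {q} ∋ x has {q} ∩ (A ∖ {q}) = ∅, so x is NOT a limit point.
Collecting: A' = {o}.


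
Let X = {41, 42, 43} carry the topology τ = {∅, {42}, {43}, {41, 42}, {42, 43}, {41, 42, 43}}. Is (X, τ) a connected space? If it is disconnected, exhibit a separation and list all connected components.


(X, τ) is disconnected; components = [{43}, {41, 42}].

Find clopen sets (U ∈ τ with X ∖ U ∈ τ):
  U = ∅, X ∖ U = {41, 42, 43} — both open, so U is clopen.
  U = {43}, X ∖ U = {41, 42} — both open, so U is clopen.
  U = {41, 42}, X ∖ U = {43} — both open, so U is clopen.
  U = {41, 42, 43}, X ∖ U = ∅ — both open, so U is clopen.
Nontrivial clopen(s) exist: e.g. {43}. So (X, τ) is disconnected.
Compute connected components by grouping points that agree on all clopens:
  component: {43}
  component: {41, 42}


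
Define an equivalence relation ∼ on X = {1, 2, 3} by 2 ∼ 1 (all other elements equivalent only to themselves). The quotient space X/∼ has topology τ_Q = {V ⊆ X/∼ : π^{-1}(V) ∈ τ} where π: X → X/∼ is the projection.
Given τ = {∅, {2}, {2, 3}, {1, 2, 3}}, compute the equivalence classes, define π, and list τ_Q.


X/∼ = {[1=2], [3]}; |τ_Q| = 2.

Equivalence classes: [1=2], [3].
Quotient map π: X → X/∼ sends 1 ↦ [1=2], 2 ↦ [1=2], 3 ↦ [3].
For each subset V ⊆ X/∼, compute π^{-1}(V) ⊆ X and check whether π^{-1}(V) ∈ τ. V is open in τ_Q iff π^{-1}(V) ∈ τ.
  V = {}: π^{-1}(V) = ∅ ∈ τ ✓.
  V = {[1=2]}: π^{-1}(V) = {1, 2} ∉ τ ✗.
  V = {[3]}: π^{-1}(V) = {3} ∉ τ ✗.
  V = {[1=2], [3]}: π^{-1}(V) = {1, 2, 3} ∈ τ ✓.
Open sets in the quotient: τ_Q = {{}, {[1=2], [3]}} (2 elements).


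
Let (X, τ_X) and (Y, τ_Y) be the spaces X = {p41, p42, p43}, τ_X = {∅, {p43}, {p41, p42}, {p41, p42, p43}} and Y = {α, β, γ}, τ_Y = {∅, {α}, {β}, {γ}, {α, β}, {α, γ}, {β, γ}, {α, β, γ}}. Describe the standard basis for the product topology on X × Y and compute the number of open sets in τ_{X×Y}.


Basis B = {∅ × ∅, {p43} × {α}, {p43} × {β}, {p43} × {γ}, {p41, p42} × {α}, {p41, p42} × {β}, {p41, p42} × {γ}, {p43} × {α, β}, {p43} × {α, γ}, {p43} × {β, γ}, {p41, p42, p43} × {α}, {p41, p42, p43} × {β}, {p41, p42, p43} × {γ}, {p43} × {α, β, γ}, {p41, p42} × {α, β}, {p41, p42} × {α, γ}, {p41, p42} × {β, γ}, {p41, p42} × {α, β, γ}, {p41, p42, p43} × {α, β}, {p41, p42, p43} × {α, γ}, {p41, p42, p43} × {β, γ}, {p41, p42, p43} × {α, β, γ}}; |τ_{X×Y}| = 64.

Enumerate products U × V with U ∈ τ_X, V ∈ τ_Y (deduplicated):
  ∅ × ∅ = {} (∅)
  {p43} × {α} = {(p43,α)}
  {p43} × {β} = {(p43,β)}
  {p43} × {γ} = {(p43,γ)}
  {p41, p42} × {α} = {(p41,α), (p42,α)}
  {p41, p42} × {β} = {(p41,β), (p42,β)}
  {p41, p42} × {γ} = {(p41,γ), (p42,γ)}
  {p43} × {α, β} = {(p43,α), (p43,β)}
  {p43} × {α, γ} = {(p43,α), (p43,γ)}
  {p43} × {β, γ} = {(p43,β), (p43,γ)}
  {p41, p42, p43} × {α} = {(p41,α), (p42,α), (p43,α)}
  {p41, p42, p43} × {β} = {(p41,β), (p42,β), (p43,β)}
  {p41, p42, p43} × {γ} = {(p41,γ), (p42,γ), (p43,γ)}
  {p43} × {α, β, γ} = {(p43,α), (p43,β), (p43,γ)}
  {p41, p42} × {α, β} = {(p41,α), (p41,β), (p42,α), (p42,β)}
  {p41, p42} × {α, γ} = {(p41,α), (p41,γ), (p42,α), (p42,γ)}
  {p41, p42} × {β, γ} = {(p41,β), (p41,γ), (p42,β), (p42,γ)}
  {p41, p42} × {α, β, γ} = {(p41,α), (p41,β), (p41,γ), (p42,α), (p42,β), (p42,γ)}
  {p41, p42, p43} × {α, β} = {(p41,α), (p41,β), (p42,α), (p42,β), (p43,α), (p43,β)}
  {p41, p42, p43} × {α, γ} = {(p41,α), (p41,γ), (p42,α), (p42,γ), (p43,α), (p43,γ)}
  {p41, p42, p43} × {β, γ} = {(p41,β), (p41,γ), (p42,β), (p42,γ), (p43,β), (p43,γ)}
  {p41, p42, p43} × {α, β, γ} = {(p41,α), (p41,β), (p41,γ), (p42,α), (p42,β), (p42,γ), (p43,α), (p43,β), (p43,γ)}
These 22 distinct sets form the basis B.
Close under arbitrary unions to get τ_{X×Y}; counting gives |τ_{X×Y}| = 64.


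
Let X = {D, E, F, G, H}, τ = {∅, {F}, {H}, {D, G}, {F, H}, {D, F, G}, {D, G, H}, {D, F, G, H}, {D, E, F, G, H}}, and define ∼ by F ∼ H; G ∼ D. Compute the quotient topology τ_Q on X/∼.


X/∼ = {[D=G], [E], [F=H]}; |τ_Q| = 5.

Equivalence classes: [D=G], [E], [F=H].
Quotient map π: X → X/∼ sends D ↦ [D=G], E ↦ [E], F ↦ [F=H], G ↦ [D=G], H ↦ [F=H].
For each subset V ⊆ X/∼, compute π^{-1}(V) ⊆ X and check whether π^{-1}(V) ∈ τ. V is open in τ_Q iff π^{-1}(V) ∈ τ.
  V = {}: π^{-1}(V) = ∅ ∈ τ ✓.
  V = {[D=G]}: π^{-1}(V) = {D, G} ∈ τ ✓.
  V = {[E]}: π^{-1}(V) = {E} ∉ τ ✗.
  V = {[D=G], [E]}: π^{-1}(V) = {D, E, G} ∉ τ ✗.
  V = {[F=H]}: π^{-1}(V) = {F, H} ∈ τ ✓.
  V = {[D=G], [F=H]}: π^{-1}(V) = {D, F, G, H} ∈ τ ✓.
  V = {[E], [F=H]}: π^{-1}(V) = {E, F, H} ∉ τ ✗.
  V = {[D=G], [E], [F=H]}: π^{-1}(V) = {D, E, F, G, H} ∈ τ ✓.
Open sets in the quotient: τ_Q = {{}, {[D=G]}, {[F=H]}, {[D=G], [F=H]}, {[D=G], [E], [F=H]}} (5 elements).


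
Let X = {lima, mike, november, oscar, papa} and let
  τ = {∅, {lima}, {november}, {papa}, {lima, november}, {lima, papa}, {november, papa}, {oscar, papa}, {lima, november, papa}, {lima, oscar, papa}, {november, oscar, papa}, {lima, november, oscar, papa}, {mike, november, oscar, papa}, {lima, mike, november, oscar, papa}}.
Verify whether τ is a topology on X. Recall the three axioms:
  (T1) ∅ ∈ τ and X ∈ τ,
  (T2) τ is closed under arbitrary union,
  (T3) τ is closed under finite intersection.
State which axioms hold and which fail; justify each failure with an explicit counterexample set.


τ IS a topology on X.

Axiom (T1): ∅ ∈ τ? Yes; X ∈ τ? Yes.
Axiom (T2/T3): check pairwise unions and intersections of members of τ.
All pairwise intersections and unions checked — each lies in τ. Therefore τ satisfies (T1), (T2), (T3): it IS a topology on X.


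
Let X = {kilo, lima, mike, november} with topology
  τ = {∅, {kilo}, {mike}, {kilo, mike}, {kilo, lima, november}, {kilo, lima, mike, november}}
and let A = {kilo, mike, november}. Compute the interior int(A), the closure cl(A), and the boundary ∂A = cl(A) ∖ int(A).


int(A) = {kilo, mike}, cl(A) = {kilo, lima, mike, november}, ∂A = {lima, november}.

Closed sets in (X, τ) are complements of opens:
  closed(X, τ) = {∅, {mike}, {lima, november}, {kilo, lima, november}, {lima, mike, november}, {kilo, lima, mike, november}}.
int(A) = ⋃ {U ∈ τ : U ⊆ A}. Opens contained in A: ∅, {kilo}, {mike}, {kilo, mike}.
Taking the union of these: int(A) = {kilo, mike}.
cl(A) = ⋂ {C closed : A ⊆ C}. Closed sets containing A: {kilo, lima, mike, november}.
Intersecting these: cl(A) = {kilo, lima, mike, november}.
∂A = cl(A) ∖ int(A) = {kilo, lima, mike, november} ∖ {kilo, mike} = {lima, november}.


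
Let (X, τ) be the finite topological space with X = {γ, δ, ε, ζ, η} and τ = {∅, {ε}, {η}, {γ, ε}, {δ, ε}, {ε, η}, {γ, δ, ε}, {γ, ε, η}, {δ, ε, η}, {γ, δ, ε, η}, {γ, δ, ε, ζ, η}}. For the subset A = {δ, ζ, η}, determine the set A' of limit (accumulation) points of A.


A' = {ζ}

For each x ∈ X, list the open sets U ∈ τ with x ∈ U, then check whether U ∩ (A ∖ {x}) ≠ ∅ for every such U.
  x = γ: open {γ, ε} ∋ x has {γ, ε} ∩ (A ∖ {γ}) = ∅, so x is NOT a limit point.
  x = δ: open {δ, ε} ∋ x has {δ, ε} ∩ (A ∖ {δ}) = ∅, so x is NOT a limit point.
  x = ε: open {ε} ∋ x has {ε} ∩ (A ∖ {ε}) = ∅, so x is NOT a limit point.
  x = ζ: opens ∋ x are {γ, δ, ε, ζ, η}; each meets A ∖ {ζ}, so x IS a limit point.
  x = η: open {η} ∋ x has {η} ∩ (A ∖ {η}) = ∅, so x is NOT a limit point.
Collecting: A' = {ζ}.


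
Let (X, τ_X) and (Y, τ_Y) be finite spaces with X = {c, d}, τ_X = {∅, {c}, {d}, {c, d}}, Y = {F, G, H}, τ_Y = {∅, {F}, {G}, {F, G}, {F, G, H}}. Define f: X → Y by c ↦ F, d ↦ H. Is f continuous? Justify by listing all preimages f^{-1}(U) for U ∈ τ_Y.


f IS continuous.

Compute f^{-1}(U) for each U ∈ τ_Y:
  U = ∅: f^{-1}(U) = ∅ ∈ τ_X ✓.
  U = {F}: f^{-1}(U) = {c} ∈ τ_X ✓.
  U = {G}: f^{-1}(U) = ∅ ∈ τ_X ✓.
  U = {F, G}: f^{-1}(U) = {c} ∈ τ_X ✓.
  U = {F, G, H}: f^{-1}(U) = {c, d} ∈ τ_X ✓.
Every preimage lies in τ_X, so f IS continuous.


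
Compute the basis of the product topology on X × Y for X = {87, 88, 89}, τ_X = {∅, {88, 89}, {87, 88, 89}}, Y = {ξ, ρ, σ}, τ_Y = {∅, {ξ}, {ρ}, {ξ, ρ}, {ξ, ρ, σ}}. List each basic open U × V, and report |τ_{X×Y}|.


Basis B = {∅ × ∅, {88, 89} × {ξ}, {88, 89} × {ρ}, {87, 88, 89} × {ξ}, {87, 88, 89} × {ρ}, {88, 89} × {ξ, ρ}, {87, 88, 89} × {ξ, ρ}, {88, 89} × {ξ, ρ, σ}, {87, 88, 89} × {ξ, ρ, σ}}; |τ_{X×Y}| = 14.

Enumerate products U × V with U ∈ τ_X, V ∈ τ_Y (deduplicated):
  ∅ × ∅ = {} (∅)
  {88, 89} × {ξ} = {(88,ξ), (89,ξ)}
  {88, 89} × {ρ} = {(88,ρ), (89,ρ)}
  {87, 88, 89} × {ξ} = {(87,ξ), (88,ξ), (89,ξ)}
  {87, 88, 89} × {ρ} = {(87,ρ), (88,ρ), (89,ρ)}
  {88, 89} × {ξ, ρ} = {(88,ξ), (88,ρ), (89,ξ), (89,ρ)}
  {87, 88, 89} × {ξ, ρ} = {(87,ξ), (87,ρ), (88,ξ), (88,ρ), (89,ξ), (89,ρ)}
  {88, 89} × {ξ, ρ, σ} = {(88,ξ), (88,ρ), (88,σ), (89,ξ), (89,ρ), (89,σ)}
  {87, 88, 89} × {ξ, ρ, σ} = {(87,ξ), (87,ρ), (87,σ), (88,ξ), (88,ρ), (88,σ), (89,ξ), (89,ρ), (89,σ)}
These 9 distinct sets form the basis B.
Close under arbitrary unions to get τ_{X×Y}; counting gives |τ_{X×Y}| = 14.


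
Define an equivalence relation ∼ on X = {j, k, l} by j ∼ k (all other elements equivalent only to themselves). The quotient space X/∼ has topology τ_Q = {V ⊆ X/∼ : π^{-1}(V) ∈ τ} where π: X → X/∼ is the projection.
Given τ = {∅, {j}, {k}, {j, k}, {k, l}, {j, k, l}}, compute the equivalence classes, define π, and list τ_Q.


X/∼ = {[j=k], [l]}; |τ_Q| = 3.

Equivalence classes: [j=k], [l].
Quotient map π: X → X/∼ sends j ↦ [j=k], k ↦ [j=k], l ↦ [l].
For each subset V ⊆ X/∼, compute π^{-1}(V) ⊆ X and check whether π^{-1}(V) ∈ τ. V is open in τ_Q iff π^{-1}(V) ∈ τ.
  V = {}: π^{-1}(V) = ∅ ∈ τ ✓.
  V = {[j=k]}: π^{-1}(V) = {j, k} ∈ τ ✓.
  V = {[l]}: π^{-1}(V) = {l} ∉ τ ✗.
  V = {[j=k], [l]}: π^{-1}(V) = {j, k, l} ∈ τ ✓.
Open sets in the quotient: τ_Q = {{}, {[j=k]}, {[j=k], [l]}} (3 elements).


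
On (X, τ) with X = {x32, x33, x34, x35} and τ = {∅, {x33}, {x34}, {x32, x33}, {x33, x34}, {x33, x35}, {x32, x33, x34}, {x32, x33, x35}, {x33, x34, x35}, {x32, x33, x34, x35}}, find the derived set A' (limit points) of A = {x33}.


A' = {x32, x35}

For each x ∈ X, list the open sets U ∈ τ with x ∈ U, then check whether U ∩ (A ∖ {x}) ≠ ∅ for every such U.
  x = x32: opens ∋ x are {x32, x33}, {x32, x33, x34}, {x32, x33, x35}, {x32, x33, x34, x35}; each meets A ∖ {x32}, so x IS a limit point.
  x = x33: open {x33} ∋ x has {x33} ∩ (A ∖ {x33}) = ∅, so x is NOT a limit point.
  x = x34: open {x34} ∋ x has {x34} ∩ (A ∖ {x34}) = ∅, so x is NOT a limit point.
  x = x35: opens ∋ x are {x33, x35}, {x32, x33, x35}, {x33, x34, x35}, {x32, x33, x34, x35}; each meets A ∖ {x35}, so x IS a limit point.
Collecting: A' = {x32, x35}.


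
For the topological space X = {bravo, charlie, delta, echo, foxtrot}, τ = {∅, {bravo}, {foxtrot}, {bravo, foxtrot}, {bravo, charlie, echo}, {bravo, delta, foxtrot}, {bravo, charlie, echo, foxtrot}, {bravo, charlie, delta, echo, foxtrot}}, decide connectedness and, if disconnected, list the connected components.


(X, τ) is connected.

Find clopen sets (U ∈ τ with X ∖ U ∈ τ):
  U = ∅, X ∖ U = {bravo, charlie, delta, echo, foxtrot} — both open, so U is clopen.
  U = {bravo, charlie, delta, echo, foxtrot}, X ∖ U = ∅ — both open, so U is clopen.
Only trivial clopens (∅ and X) exist, so (X, τ) is connected.
Compute connected components by grouping points that agree on all clopens:
  component: {bravo, charlie, delta, echo, foxtrot}


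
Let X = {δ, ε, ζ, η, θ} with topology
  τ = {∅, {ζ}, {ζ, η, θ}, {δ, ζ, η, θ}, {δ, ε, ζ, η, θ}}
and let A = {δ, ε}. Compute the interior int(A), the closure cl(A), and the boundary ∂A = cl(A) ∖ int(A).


int(A) = ∅, cl(A) = {δ, ε}, ∂A = {δ, ε}.

Closed sets in (X, τ) are complements of opens:
  closed(X, τ) = {∅, {ε}, {δ, ε}, {δ, ε, η, θ}, {δ, ε, ζ, η, θ}}.
int(A) = ⋃ {U ∈ τ : U ⊆ A}. Opens contained in A: ∅.
Taking the union of these: int(A) = ∅.
cl(A) = ⋂ {C closed : A ⊆ C}. Closed sets containing A: {δ, ε}, {δ, ε, η, θ}, {δ, ε, ζ, η, θ}.
Intersecting these: cl(A) = {δ, ε}.
∂A = cl(A) ∖ int(A) = {δ, ε} ∖ ∅ = {δ, ε}.


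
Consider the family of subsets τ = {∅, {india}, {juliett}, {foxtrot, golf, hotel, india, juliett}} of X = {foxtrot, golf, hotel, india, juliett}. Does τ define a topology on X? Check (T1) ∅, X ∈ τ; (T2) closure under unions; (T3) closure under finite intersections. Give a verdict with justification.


τ is NOT a topology on X.

Axiom (T1): ∅ ∈ τ? Yes; X ∈ τ? Yes.
Axiom (T2/T3): check pairwise unions and intersections of members of τ.
Counterexample for (T2): {india} ∪ {juliett} = {india, juliett} ∉ τ. Therefore τ is NOT a topology.


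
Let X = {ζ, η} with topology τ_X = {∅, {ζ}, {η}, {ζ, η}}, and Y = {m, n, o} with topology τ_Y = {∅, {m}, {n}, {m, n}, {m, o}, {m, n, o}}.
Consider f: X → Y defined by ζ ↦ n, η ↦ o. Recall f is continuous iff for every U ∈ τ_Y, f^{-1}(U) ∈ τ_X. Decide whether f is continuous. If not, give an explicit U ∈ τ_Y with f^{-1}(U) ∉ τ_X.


f IS continuous.

Compute f^{-1}(U) for each U ∈ τ_Y:
  U = ∅: f^{-1}(U) = ∅ ∈ τ_X ✓.
  U = {m}: f^{-1}(U) = ∅ ∈ τ_X ✓.
  U = {n}: f^{-1}(U) = {ζ} ∈ τ_X ✓.
  U = {m, n}: f^{-1}(U) = {ζ} ∈ τ_X ✓.
  U = {m, o}: f^{-1}(U) = {η} ∈ τ_X ✓.
  U = {m, n, o}: f^{-1}(U) = {ζ, η} ∈ τ_X ✓.
Every preimage lies in τ_X, so f IS continuous.


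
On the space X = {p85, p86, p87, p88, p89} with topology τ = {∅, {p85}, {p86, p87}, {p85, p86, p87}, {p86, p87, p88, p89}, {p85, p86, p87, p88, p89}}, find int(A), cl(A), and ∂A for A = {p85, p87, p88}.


int(A) = {p85}, cl(A) = {p85, p86, p87, p88, p89}, ∂A = {p86, p87, p88, p89}.

Closed sets in (X, τ) are complements of opens:
  closed(X, τ) = {∅, {p85}, {p88, p89}, {p85, p88, p89}, {p86, p87, p88, p89}, {p85, p86, p87, p88, p89}}.
int(A) = ⋃ {U ∈ τ : U ⊆ A}. Opens contained in A: ∅, {p85}.
Taking the union of these: int(A) = {p85}.
cl(A) = ⋂ {C closed : A ⊆ C}. Closed sets containing A: {p85, p86, p87, p88, p89}.
Intersecting these: cl(A) = {p85, p86, p87, p88, p89}.
∂A = cl(A) ∖ int(A) = {p85, p86, p87, p88, p89} ∖ {p85} = {p86, p87, p88, p89}.


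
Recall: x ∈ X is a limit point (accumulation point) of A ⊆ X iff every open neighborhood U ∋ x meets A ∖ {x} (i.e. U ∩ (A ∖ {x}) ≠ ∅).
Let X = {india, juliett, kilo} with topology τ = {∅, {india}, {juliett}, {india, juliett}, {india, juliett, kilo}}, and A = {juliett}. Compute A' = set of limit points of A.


A' = {kilo}

For each x ∈ X, list the open sets U ∈ τ with x ∈ U, then check whether U ∩ (A ∖ {x}) ≠ ∅ for every such U.
  x = india: open {india} ∋ x has {india} ∩ (A ∖ {india}) = ∅, so x is NOT a limit point.
  x = juliett: open {juliett} ∋ x has {juliett} ∩ (A ∖ {juliett}) = ∅, so x is NOT a limit point.
  x = kilo: opens ∋ x are {india, juliett, kilo}; each meets A ∖ {kilo}, so x IS a limit point.
Collecting: A' = {kilo}.


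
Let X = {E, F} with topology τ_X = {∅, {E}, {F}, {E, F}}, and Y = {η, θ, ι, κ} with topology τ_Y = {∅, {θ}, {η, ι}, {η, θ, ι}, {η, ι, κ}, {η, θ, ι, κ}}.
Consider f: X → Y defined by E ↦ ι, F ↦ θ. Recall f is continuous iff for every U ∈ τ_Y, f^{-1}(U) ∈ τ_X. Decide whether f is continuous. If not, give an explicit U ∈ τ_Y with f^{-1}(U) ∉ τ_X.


f IS continuous.

Compute f^{-1}(U) for each U ∈ τ_Y:
  U = ∅: f^{-1}(U) = ∅ ∈ τ_X ✓.
  U = {θ}: f^{-1}(U) = {F} ∈ τ_X ✓.
  U = {η, ι}: f^{-1}(U) = {E} ∈ τ_X ✓.
  U = {η, θ, ι}: f^{-1}(U) = {E, F} ∈ τ_X ✓.
  U = {η, ι, κ}: f^{-1}(U) = {E} ∈ τ_X ✓.
  U = {η, θ, ι, κ}: f^{-1}(U) = {E, F} ∈ τ_X ✓.
Every preimage lies in τ_X, so f IS continuous.


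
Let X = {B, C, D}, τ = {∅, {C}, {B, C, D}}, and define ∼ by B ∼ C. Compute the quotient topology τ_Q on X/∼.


X/∼ = {[B=C], [D]}; |τ_Q| = 2.

Equivalence classes: [B=C], [D].
Quotient map π: X → X/∼ sends B ↦ [B=C], C ↦ [B=C], D ↦ [D].
For each subset V ⊆ X/∼, compute π^{-1}(V) ⊆ X and check whether π^{-1}(V) ∈ τ. V is open in τ_Q iff π^{-1}(V) ∈ τ.
  V = {}: π^{-1}(V) = ∅ ∈ τ ✓.
  V = {[B=C]}: π^{-1}(V) = {B, C} ∉ τ ✗.
  V = {[D]}: π^{-1}(V) = {D} ∉ τ ✗.
  V = {[B=C], [D]}: π^{-1}(V) = {B, C, D} ∈ τ ✓.
Open sets in the quotient: τ_Q = {{}, {[B=C], [D]}} (2 elements).


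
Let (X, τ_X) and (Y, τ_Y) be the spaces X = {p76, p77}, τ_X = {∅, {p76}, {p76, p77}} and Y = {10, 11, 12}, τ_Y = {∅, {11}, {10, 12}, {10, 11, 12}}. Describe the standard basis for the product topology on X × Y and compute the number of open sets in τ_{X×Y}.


Basis B = {∅ × ∅, {p76} × {11}, {p76} × {10, 12}, {p76, p77} × {11}, {p76} × {10, 11, 12}, {p76, p77} × {10, 12}, {p76, p77} × {10, 11, 12}}; |τ_{X×Y}| = 9.

Enumerate products U × V with U ∈ τ_X, V ∈ τ_Y (deduplicated):
  ∅ × ∅ = {} (∅)
  {p76} × {11} = {(p76,11)}
  {p76} × {10, 12} = {(p76,10), (p76,12)}
  {p76, p77} × {11} = {(p76,11), (p77,11)}
  {p76} × {10, 11, 12} = {(p76,10), (p76,11), (p76,12)}
  {p76, p77} × {10, 12} = {(p76,10), (p76,12), (p77,10), (p77,12)}
  {p76, p77} × {10, 11, 12} = {(p76,10), (p76,11), (p76,12), (p77,10), (p77,11), (p77,12)}
These 7 distinct sets form the basis B.
Close under arbitrary unions to get τ_{X×Y}; counting gives |τ_{X×Y}| = 9.


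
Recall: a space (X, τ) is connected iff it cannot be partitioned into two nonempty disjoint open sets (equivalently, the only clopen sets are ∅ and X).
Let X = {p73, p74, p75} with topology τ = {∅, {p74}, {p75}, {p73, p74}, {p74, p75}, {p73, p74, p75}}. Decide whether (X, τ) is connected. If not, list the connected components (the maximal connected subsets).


(X, τ) is disconnected; components = [{p75}, {p73, p74}].

Find clopen sets (U ∈ τ with X ∖ U ∈ τ):
  U = ∅, X ∖ U = {p73, p74, p75} — both open, so U is clopen.
  U = {p75}, X ∖ U = {p73, p74} — both open, so U is clopen.
  U = {p73, p74}, X ∖ U = {p75} — both open, so U is clopen.
  U = {p73, p74, p75}, X ∖ U = ∅ — both open, so U is clopen.
Nontrivial clopen(s) exist: e.g. {p73, p74}. So (X, τ) is disconnected.
Compute connected components by grouping points that agree on all clopens:
  component: {p75}
  component: {p73, p74}


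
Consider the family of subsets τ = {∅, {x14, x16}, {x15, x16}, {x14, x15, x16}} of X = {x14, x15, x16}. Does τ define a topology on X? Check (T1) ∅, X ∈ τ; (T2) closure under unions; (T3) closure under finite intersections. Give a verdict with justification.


τ is NOT a topology on X.

Axiom (T1): ∅ ∈ τ? Yes; X ∈ τ? Yes.
Axiom (T2/T3): check pairwise unions and intersections of members of τ.
Counterexample for (T3): {x14, x16} ∩ {x15, x16} = {x16} ∉ τ. Therefore τ is NOT a topology.


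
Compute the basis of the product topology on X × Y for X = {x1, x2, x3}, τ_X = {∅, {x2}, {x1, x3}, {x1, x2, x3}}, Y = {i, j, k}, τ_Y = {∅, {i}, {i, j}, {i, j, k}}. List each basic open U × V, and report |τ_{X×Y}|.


Basis B = {∅ × ∅, {x2} × {i}, {x1, x3} × {i}, {x2} × {i, j}, {x1, x2, x3} × {i}, {x2} × {i, j, k}, {x1, x3} × {i, j}, {x1, x3} × {i, j, k}, {x1, x2, x3} × {i, j}, {x1, x2, x3} × {i, j, k}}; |τ_{X×Y}| = 16.

Enumerate products U × V with U ∈ τ_X, V ∈ τ_Y (deduplicated):
  ∅ × ∅ = {} (∅)
  {x2} × {i} = {(x2,i)}
  {x1, x3} × {i} = {(x1,i), (x3,i)}
  {x2} × {i, j} = {(x2,i), (x2,j)}
  {x1, x2, x3} × {i} = {(x1,i), (x2,i), (x3,i)}
  {x2} × {i, j, k} = {(x2,i), (x2,j), (x2,k)}
  {x1, x3} × {i, j} = {(x1,i), (x1,j), (x3,i), (x3,j)}
  {x1, x3} × {i, j, k} = {(x1,i), (x1,j), (x1,k), (x3,i), (x3,j), (x3,k)}
  {x1, x2, x3} × {i, j} = {(x1,i), (x1,j), (x2,i), (x2,j), (x3,i), (x3,j)}
  {x1, x2, x3} × {i, j, k} = {(x1,i), (x1,j), (x1,k), (x2,i), (x2,j), (x2,k), (x3,i), (x3,j), (x3,k)}
These 10 distinct sets form the basis B.
Close under arbitrary unions to get τ_{X×Y}; counting gives |τ_{X×Y}| = 16.
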